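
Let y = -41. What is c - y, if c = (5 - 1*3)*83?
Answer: 207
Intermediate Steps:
c = 166 (c = (5 - 3)*83 = 2*83 = 166)
c - y = 166 - 1*(-41) = 166 + 41 = 207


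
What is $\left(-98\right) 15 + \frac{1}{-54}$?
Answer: $- \frac{79381}{54} \approx -1470.0$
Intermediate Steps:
$\left(-98\right) 15 + \frac{1}{-54} = -1470 - \frac{1}{54} = - \frac{79381}{54}$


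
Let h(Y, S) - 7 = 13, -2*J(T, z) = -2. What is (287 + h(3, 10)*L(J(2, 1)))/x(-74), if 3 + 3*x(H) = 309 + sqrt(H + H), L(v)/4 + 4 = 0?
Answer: -15147/46892 + 99*I*sqrt(37)/46892 ≈ -0.32302 + 0.012842*I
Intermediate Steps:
J(T, z) = 1 (J(T, z) = -1/2*(-2) = 1)
h(Y, S) = 20 (h(Y, S) = 7 + 13 = 20)
L(v) = -16 (L(v) = -16 + 4*0 = -16 + 0 = -16)
x(H) = 102 + sqrt(2)*sqrt(H)/3 (x(H) = -1 + (309 + sqrt(H + H))/3 = -1 + (309 + sqrt(2*H))/3 = -1 + (309 + sqrt(2)*sqrt(H))/3 = -1 + (103 + sqrt(2)*sqrt(H)/3) = 102 + sqrt(2)*sqrt(H)/3)
(287 + h(3, 10)*L(J(2, 1)))/x(-74) = (287 + 20*(-16))/(102 + sqrt(2)*sqrt(-74)/3) = (287 - 320)/(102 + sqrt(2)*(I*sqrt(74))/3) = -33/(102 + 2*I*sqrt(37)/3)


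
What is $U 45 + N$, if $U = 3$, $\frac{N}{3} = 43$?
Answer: $264$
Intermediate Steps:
$N = 129$ ($N = 3 \cdot 43 = 129$)
$U 45 + N = 3 \cdot 45 + 129 = 135 + 129 = 264$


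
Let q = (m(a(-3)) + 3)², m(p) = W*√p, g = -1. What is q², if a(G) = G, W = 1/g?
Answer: (3 - I*√3)⁴ ≈ -72.0 - 124.71*I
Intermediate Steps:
W = -1 (W = 1/(-1) = -1)
m(p) = -√p
q = (3 - I*√3)² (q = (-√(-3) + 3)² = (-I*√3 + 3)² = (3 - I*√3)² ≈ 6.0 - 10.392*I)
q² = ((3 - I*√3)²)² = (3 - I*√3)⁴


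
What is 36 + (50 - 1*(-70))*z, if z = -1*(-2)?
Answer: 276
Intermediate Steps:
z = 2
36 + (50 - 1*(-70))*z = 36 + (50 - 1*(-70))*2 = 36 + (50 + 70)*2 = 36 + 120*2 = 36 + 240 = 276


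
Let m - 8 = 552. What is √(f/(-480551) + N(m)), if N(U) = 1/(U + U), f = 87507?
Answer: I*√3280678537936730/134554280 ≈ 0.42568*I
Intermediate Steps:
m = 560 (m = 8 + 552 = 560)
N(U) = 1/(2*U)
√(f/(-480551) + N(m)) = √(87507/(-480551) + (½)/560) = √(87507*(-1/480551) + (½)*(1/560)) = √(-87507/480551 + 1/1120) = √(-97527289/538217120) = I*√3280678537936730/134554280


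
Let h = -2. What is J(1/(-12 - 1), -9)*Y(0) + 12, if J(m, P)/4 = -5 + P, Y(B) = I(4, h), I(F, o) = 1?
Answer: -44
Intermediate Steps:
Y(B) = 1
J(m, P) = -20 + 4*P (J(m, P) = 4*(-5 + P) = -20 + 4*P)
J(1/(-12 - 1), -9)*Y(0) + 12 = (-20 + 4*(-9))*1 + 12 = (-20 - 36)*1 + 12 = -56*1 + 12 = -56 + 12 = -44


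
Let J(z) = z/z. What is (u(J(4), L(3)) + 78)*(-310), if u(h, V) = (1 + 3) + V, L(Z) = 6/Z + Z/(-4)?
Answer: -51615/2 ≈ -25808.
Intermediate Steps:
L(Z) = 6/Z - Z/4 (L(Z) = 6/Z + Z*(-¼) = 6/Z - Z/4)
J(z) = 1
u(h, V) = 4 + V
(u(J(4), L(3)) + 78)*(-310) = ((4 + (6/3 - ¼*3)) + 78)*(-310) = ((4 + (6*(⅓) - ¾)) + 78)*(-310) = ((4 + (2 - ¾)) + 78)*(-310) = ((4 + 5/4) + 78)*(-310) = (21/4 + 78)*(-310) = (333/4)*(-310) = -51615/2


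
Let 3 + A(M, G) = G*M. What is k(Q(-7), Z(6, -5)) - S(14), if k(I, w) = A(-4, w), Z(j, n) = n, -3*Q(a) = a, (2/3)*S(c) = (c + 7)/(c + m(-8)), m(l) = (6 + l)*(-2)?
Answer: 61/4 ≈ 15.250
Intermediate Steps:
m(l) = -12 - 2*l
S(c) = 3*(7 + c)/(2*(4 + c)) (S(c) = 3*((c + 7)/(c + (-12 - 2*(-8))))/2 = 3*((7 + c)/(c + (-12 + 16)))/2 = 3*((7 + c)/(c + 4))/2 = 3*((7 + c)/(4 + c))/2 = 3*(7 + c)/(2*(4 + c)))
Q(a) = -a/3
A(M, G) = -3 + G*M
k(I, w) = -3 - 4*w (k(I, w) = -3 + w*(-4) = -3 - 4*w)
k(Q(-7), Z(6, -5)) - S(14) = (-3 - 4*(-5)) - 3*(7 + 14)/(2*(4 + 14)) = (-3 + 20) - 3*21/(2*18) = 17 - 3*21/(2*18) = 17 - 1*7/4 = 17 - 7/4 = 61/4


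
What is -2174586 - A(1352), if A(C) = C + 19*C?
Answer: -2201626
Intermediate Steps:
A(C) = 20*C
-2174586 - A(1352) = -2174586 - 20*1352 = -2174586 - 1*27040 = -2174586 - 27040 = -2201626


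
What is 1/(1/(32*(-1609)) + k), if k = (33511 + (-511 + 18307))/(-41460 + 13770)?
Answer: -712851360/1320861253 ≈ -0.53969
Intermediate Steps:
k = -51307/27690 (k = (33511 + 17796)/(-27690) = 51307*(-1/27690) = -51307/27690 ≈ -1.8529)
1/(1/(32*(-1609)) + k) = 1/(1/(32*(-1609)) - 51307/27690) = 1/(1/(-51488) - 51307/27690) = 1/(-1/51488 - 51307/27690) = 1/(-1320861253/712851360) = -712851360/1320861253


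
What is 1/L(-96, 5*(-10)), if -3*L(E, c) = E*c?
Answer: -1/1600 ≈ -0.00062500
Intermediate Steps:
L(E, c) = -E*c/3
1/L(-96, 5*(-10)) = 1/(-⅓*(-96)*5*(-10)) = 1/(-⅓*(-96)*(-50)) = 1/(-1600) = -1/1600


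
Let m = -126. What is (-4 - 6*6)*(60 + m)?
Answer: 2640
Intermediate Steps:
(-4 - 6*6)*(60 + m) = (-4 - 6*6)*(60 - 126) = (-4 - 36)*(-66) = -40*(-66) = 2640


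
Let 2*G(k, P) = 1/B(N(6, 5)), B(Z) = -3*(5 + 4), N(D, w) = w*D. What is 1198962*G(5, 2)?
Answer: -22203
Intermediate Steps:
N(D, w) = D*w
B(Z) = -27 (B(Z) = -3*9 = -27)
G(k, P) = -1/54 (G(k, P) = (1/2)/(-27) = (1/2)*(-1/27) = -1/54)
1198962*G(5, 2) = 1198962*(-1/54) = -22203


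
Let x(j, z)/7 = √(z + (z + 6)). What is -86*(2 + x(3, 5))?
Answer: -2580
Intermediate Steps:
x(j, z) = 7*√(6 + 2*z) (x(j, z) = 7*√(z + (z + 6)) = 7*√(z + (6 + z)) = 7*√(6 + 2*z))
-86*(2 + x(3, 5)) = -86*(2 + 7*√(6 + 2*5)) = -86*(2 + 7*√(6 + 10)) = -86*(2 + 7*√16) = -86*(2 + 7*4) = -86*(2 + 28) = -86*30 = -2580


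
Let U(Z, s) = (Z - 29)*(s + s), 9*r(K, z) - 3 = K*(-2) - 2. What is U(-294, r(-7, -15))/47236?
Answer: -1615/70854 ≈ -0.022793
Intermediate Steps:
r(K, z) = 1/9 - 2*K/9 (r(K, z) = 1/3 + (K*(-2) - 2)/9 = 1/3 + (-2*K - 2)/9 = 1/3 + (-2 - 2*K)/9 = 1/3 + (-2/9 - 2*K/9) = 1/9 - 2*K/9)
U(Z, s) = 2*s*(-29 + Z) (U(Z, s) = (-29 + Z)*(2*s) = 2*s*(-29 + Z))
U(-294, r(-7, -15))/47236 = (2*(1/9 - 2/9*(-7))*(-29 - 294))/47236 = (2*(1/9 + 14/9)*(-323))*(1/47236) = (2*(5/3)*(-323))*(1/47236) = -3230/3*1/47236 = -1615/70854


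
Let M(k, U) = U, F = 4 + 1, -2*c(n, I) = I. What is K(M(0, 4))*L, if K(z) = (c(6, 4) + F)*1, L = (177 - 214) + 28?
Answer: -27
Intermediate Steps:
c(n, I) = -I/2
F = 5
L = -9 (L = -37 + 28 = -9)
K(z) = 3 (K(z) = (-½*4 + 5)*1 = (-2 + 5)*1 = 3*1 = 3)
K(M(0, 4))*L = 3*(-9) = -27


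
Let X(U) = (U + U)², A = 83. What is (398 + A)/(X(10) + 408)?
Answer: 481/808 ≈ 0.59530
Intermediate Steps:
X(U) = 4*U² (X(U) = (2*U)² = 4*U²)
(398 + A)/(X(10) + 408) = (398 + 83)/(4*10² + 408) = 481/(4*100 + 408) = 481/(400 + 408) = 481/808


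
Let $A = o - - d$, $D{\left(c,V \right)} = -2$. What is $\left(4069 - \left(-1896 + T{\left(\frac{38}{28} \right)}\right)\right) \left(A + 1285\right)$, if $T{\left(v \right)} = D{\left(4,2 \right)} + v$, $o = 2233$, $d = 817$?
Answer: $\frac{362054865}{14} \approx 2.5861 \cdot 10^{7}$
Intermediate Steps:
$T{\left(v \right)} = -2 + v$
$A = 3050$ ($A = 2233 - \left(-1\right) 817 = 2233 - -817 = 2233 + 817 = 3050$)
$\left(4069 - \left(-1896 + T{\left(\frac{38}{28} \right)}\right)\right) \left(A + 1285\right) = \left(4069 + \left(1896 - \left(-2 + \frac{38}{28}\right)\right)\right) \left(3050 + 1285\right) = \left(4069 + \left(1896 - \left(-2 + 38 \cdot \frac{1}{28}\right)\right)\right) 4335 = \left(4069 + \left(1896 - \left(-2 + \frac{19}{14}\right)\right)\right) 4335 = \left(4069 + \left(1896 - - \frac{9}{14}\right)\right) 4335 = \left(4069 + \left(1896 + \frac{9}{14}\right)\right) 4335 = \left(4069 + \frac{26553}{14}\right) 4335 = \frac{83519}{14} \cdot 4335 = \frac{362054865}{14}$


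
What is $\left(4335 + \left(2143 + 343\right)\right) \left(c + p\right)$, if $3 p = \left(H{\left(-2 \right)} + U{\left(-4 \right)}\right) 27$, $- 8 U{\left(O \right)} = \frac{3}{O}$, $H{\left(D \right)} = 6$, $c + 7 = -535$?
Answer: $- \frac{106332569}{32} \approx -3.3229 \cdot 10^{6}$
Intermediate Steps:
$c = -542$ ($c = -7 - 535 = -542$)
$U{\left(O \right)} = - \frac{3}{8 O}$ ($U{\left(O \right)} = - \frac{3 \frac{1}{O}}{8} = - \frac{3}{8 O}$)
$p = \frac{1755}{32}$ ($p = \frac{\left(6 - \frac{3}{8 \left(-4\right)}\right) 27}{3} = \frac{\left(6 - - \frac{3}{32}\right) 27}{3} = \frac{\left(6 + \frac{3}{32}\right) 27}{3} = \frac{\frac{195}{32} \cdot 27}{3} = \frac{1}{3} \cdot \frac{5265}{32} = \frac{1755}{32} \approx 54.844$)
$\left(4335 + \left(2143 + 343\right)\right) \left(c + p\right) = \left(4335 + \left(2143 + 343\right)\right) \left(-542 + \frac{1755}{32}\right) = \left(4335 + 2486\right) \left(- \frac{15589}{32}\right) = 6821 \left(- \frac{15589}{32}\right) = - \frac{106332569}{32}$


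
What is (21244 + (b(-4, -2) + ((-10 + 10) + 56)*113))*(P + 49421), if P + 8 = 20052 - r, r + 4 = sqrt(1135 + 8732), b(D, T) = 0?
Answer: 1915399268 - 27572*sqrt(9867) ≈ 1.9127e+9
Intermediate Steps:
r = -4 + sqrt(9867) (r = -4 + sqrt(1135 + 8732) = -4 + sqrt(9867) ≈ 95.333)
P = 20048 - sqrt(9867) (P = -8 + (20052 - (-4 + sqrt(9867))) = -8 + (20052 + (4 - sqrt(9867))) = -8 + (20056 - sqrt(9867)) = 20048 - sqrt(9867) ≈ 19949.)
(21244 + (b(-4, -2) + ((-10 + 10) + 56)*113))*(P + 49421) = (21244 + (0 + ((-10 + 10) + 56)*113))*((20048 - sqrt(9867)) + 49421) = (21244 + (0 + (0 + 56)*113))*(69469 - sqrt(9867)) = (21244 + (0 + 56*113))*(69469 - sqrt(9867)) = (21244 + (0 + 6328))*(69469 - sqrt(9867)) = (21244 + 6328)*(69469 - sqrt(9867)) = 27572*(69469 - sqrt(9867)) = 1915399268 - 27572*sqrt(9867)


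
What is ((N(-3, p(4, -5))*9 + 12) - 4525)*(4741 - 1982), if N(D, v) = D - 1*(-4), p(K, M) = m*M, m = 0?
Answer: -12426536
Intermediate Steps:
p(K, M) = 0 (p(K, M) = 0*M = 0)
N(D, v) = 4 + D (N(D, v) = D + 4 = 4 + D)
((N(-3, p(4, -5))*9 + 12) - 4525)*(4741 - 1982) = (((4 - 3)*9 + 12) - 4525)*(4741 - 1982) = ((1*9 + 12) - 4525)*2759 = ((9 + 12) - 4525)*2759 = (21 - 4525)*2759 = -4504*2759 = -12426536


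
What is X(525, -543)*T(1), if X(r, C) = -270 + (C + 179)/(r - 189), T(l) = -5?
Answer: 16265/12 ≈ 1355.4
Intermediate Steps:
X(r, C) = -270 + (179 + C)/(-189 + r)
X(525, -543)*T(1) = ((51209 - 543 - 270*525)/(-189 + 525))*(-5) = ((51209 - 543 - 141750)/336)*(-5) = ((1/336)*(-91084))*(-5) = -3253/12*(-5) = 16265/12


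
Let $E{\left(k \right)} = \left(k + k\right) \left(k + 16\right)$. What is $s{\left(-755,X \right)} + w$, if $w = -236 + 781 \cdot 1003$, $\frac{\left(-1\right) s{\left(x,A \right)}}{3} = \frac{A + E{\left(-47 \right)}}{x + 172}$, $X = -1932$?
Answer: $\frac{456554327}{583} \approx 7.8311 \cdot 10^{5}$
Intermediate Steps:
$E{\left(k \right)} = 2 k \left(16 + k\right)$
$s{\left(x,A \right)} = - \frac{3 \left(2914 + A\right)}{172 + x}$ ($s{\left(x,A \right)} = - 3 \frac{A + 2 \left(-47\right) \left(16 - 47\right)}{x + 172} = - 3 \frac{A + 2 \left(-47\right) \left(-31\right)}{172 + x} = - 3 \frac{A + 2914}{172 + x} = - 3 \frac{2914 + A}{172 + x} = - \frac{3 \left(2914 + A\right)}{172 + x}$)
$w = 783107$ ($w = -236 + 783343 = 783107$)
$s{\left(-755,X \right)} + w = \frac{3 \left(-2914 - -1932\right)}{172 - 755} + 783107 = \frac{3 \left(-2914 + 1932\right)}{-583} + 783107 = 3 \left(- \frac{1}{583}\right) \left(-982\right) + 783107 = \frac{2946}{583} + 783107 = \frac{456554327}{583}$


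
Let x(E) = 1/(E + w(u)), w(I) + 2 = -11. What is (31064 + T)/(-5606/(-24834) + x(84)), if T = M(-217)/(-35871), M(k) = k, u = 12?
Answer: 327457333632109/2528068510 ≈ 1.2953e+5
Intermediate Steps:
w(I) = -13 (w(I) = -2 - 11 = -13)
x(E) = 1/(-13 + E) (x(E) = 1/(E - 13) = 1/(-13 + E))
T = 217/35871 (T = -217/(-35871) = -217*(-1/35871) = 217/35871 ≈ 0.0060495)
(31064 + T)/(-5606/(-24834) + x(84)) = (31064 + 217/35871)/(-5606/(-24834) + 1/(-13 + 84)) = 1114296961/(35871*(-5606*(-1/24834) + 1/71)) = 1114296961/(35871*(2803/12417 + 1/71)) = 1114296961/(35871*(211430/881607)) = (1114296961/35871)*(881607/211430) = 327457333632109/2528068510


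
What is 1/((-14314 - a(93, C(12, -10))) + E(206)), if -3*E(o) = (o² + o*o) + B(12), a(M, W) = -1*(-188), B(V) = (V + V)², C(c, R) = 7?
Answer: -3/128954 ≈ -2.3264e-5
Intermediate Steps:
B(V) = 4*V² (B(V) = (2*V)² = 4*V²)
a(M, W) = 188
E(o) = -192 - 2*o²/3 (E(o) = -((o² + o*o) + 4*12²)/3 = -((o² + o²) + 4*144)/3 = -(2*o² + 576)/3 = -(576 + 2*o²)/3 = -192 - 2*o²/3)
1/((-14314 - a(93, C(12, -10))) + E(206)) = 1/((-14314 - 1*188) + (-192 - ⅔*206²)) = 1/((-14314 - 188) + (-192 - ⅔*42436)) = 1/(-14502 + (-192 - 84872/3)) = 1/(-14502 - 85448/3) = 1/(-128954/3) = -3/128954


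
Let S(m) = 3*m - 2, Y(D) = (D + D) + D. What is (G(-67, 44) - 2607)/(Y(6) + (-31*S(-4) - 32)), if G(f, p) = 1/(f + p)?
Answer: -4283/690 ≈ -6.2072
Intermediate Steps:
Y(D) = 3*D (Y(D) = 2*D + D = 3*D)
S(m) = -2 + 3*m
(G(-67, 44) - 2607)/(Y(6) + (-31*S(-4) - 32)) = (1/(-67 + 44) - 2607)/(3*6 + (-31*(-2 + 3*(-4)) - 32)) = (1/(-23) - 2607)/(18 + (-31*(-2 - 12) - 32)) = (-1/23 - 2607)/(18 + (-31*(-14) - 32)) = -59962/(23*(18 + (434 - 32))) = -59962/(23*(18 + 402)) = -59962/23/420 = -59962/23*1/420 = -4283/690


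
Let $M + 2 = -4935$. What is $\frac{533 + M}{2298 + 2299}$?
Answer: $- \frac{4404}{4597} \approx -0.95802$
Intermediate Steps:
$M = -4937$ ($M = -2 - 4935 = -4937$)
$\frac{533 + M}{2298 + 2299} = \frac{533 - 4937}{2298 + 2299} = - \frac{4404}{4597}$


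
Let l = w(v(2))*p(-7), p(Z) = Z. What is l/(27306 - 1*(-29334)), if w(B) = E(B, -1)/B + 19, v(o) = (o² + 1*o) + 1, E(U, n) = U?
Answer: -7/2832 ≈ -0.0024718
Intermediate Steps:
v(o) = 1 + o + o² (v(o) = (o² + o) + 1 = (o + o²) + 1 = 1 + o + o²)
w(B) = 20 (w(B) = B/B + 19 = 1 + 19 = 20)
l = -140 (l = 20*(-7) = -140)
l/(27306 - 1*(-29334)) = -140/(27306 - 1*(-29334)) = -140/(27306 + 29334) = -140/56640 = -140*1/56640 = -7/2832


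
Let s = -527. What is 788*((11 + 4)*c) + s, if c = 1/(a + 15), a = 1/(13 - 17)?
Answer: 16187/59 ≈ 274.36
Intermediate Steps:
a = -¼ (a = 1/(-4) = -¼ ≈ -0.25000)
c = 4/59 (c = 1/(-¼ + 15) = 1/(59/4) = 4/59 ≈ 0.067797)
788*((11 + 4)*c) + s = 788*((11 + 4)*(4/59)) - 527 = 788*(15*(4/59)) - 527 = 788*(60/59) - 527 = 47280/59 - 527 = 16187/59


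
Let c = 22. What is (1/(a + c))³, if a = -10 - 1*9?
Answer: 1/27 ≈ 0.037037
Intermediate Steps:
a = -19 (a = -10 - 9 = -19)
(1/(a + c))³ = (1/(-19 + 22))³ = (1/3)³ = (⅓)³ = 1/27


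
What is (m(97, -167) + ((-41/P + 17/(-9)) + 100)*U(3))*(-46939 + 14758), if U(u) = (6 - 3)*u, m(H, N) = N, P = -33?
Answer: -257415819/11 ≈ -2.3401e+7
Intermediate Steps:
U(u) = 3*u
(m(97, -167) + ((-41/P + 17/(-9)) + 100)*U(3))*(-46939 + 14758) = (-167 + ((-41/(-33) + 17/(-9)) + 100)*(3*3))*(-46939 + 14758) = (-167 + ((-41*(-1/33) + 17*(-1/9)) + 100)*9)*(-32181) = (-167 + ((41/33 - 17/9) + 100)*9)*(-32181) = (-167 + (-64/99 + 100)*9)*(-32181) = (-167 + (9836/99)*9)*(-32181) = (-167 + 9836/11)*(-32181) = (7999/11)*(-32181) = -257415819/11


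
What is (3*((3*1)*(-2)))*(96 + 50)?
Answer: -2628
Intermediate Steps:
(3*((3*1)*(-2)))*(96 + 50) = (3*(3*(-2)))*146 = (3*(-6))*146 = -18*146 = -2628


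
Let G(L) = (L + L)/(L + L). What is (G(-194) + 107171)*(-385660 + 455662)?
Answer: 7502254344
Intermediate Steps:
G(L) = 1 (G(L) = (2*L)/((2*L)) = (2*L)*(1/(2*L)) = 1)
(G(-194) + 107171)*(-385660 + 455662) = (1 + 107171)*(-385660 + 455662) = 107172*70002 = 7502254344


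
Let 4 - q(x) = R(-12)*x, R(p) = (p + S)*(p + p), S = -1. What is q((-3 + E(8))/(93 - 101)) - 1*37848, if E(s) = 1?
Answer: -37922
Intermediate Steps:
R(p) = 2*p*(-1 + p) (R(p) = (p - 1)*(p + p) = (-1 + p)*(2*p) = 2*p*(-1 + p))
q(x) = 4 - 312*x (q(x) = 4 - 2*(-12)*(-1 - 12)*x = 4 - 2*(-12)*(-13)*x = 4 - 312*x)
q((-3 + E(8))/(93 - 101)) - 1*37848 = (4 - 312*(-3 + 1)/(93 - 101)) - 1*37848 = (4 - (-624)/(-8)) - 37848 = (4 - (-624)*(-1)/8) - 37848 = (4 - 312*1/4) - 37848 = (4 - 78) - 37848 = -74 - 37848 = -37922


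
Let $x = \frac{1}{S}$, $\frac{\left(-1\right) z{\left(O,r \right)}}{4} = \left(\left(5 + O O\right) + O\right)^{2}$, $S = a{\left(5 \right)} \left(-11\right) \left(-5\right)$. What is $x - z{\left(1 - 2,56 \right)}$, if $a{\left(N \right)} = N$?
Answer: $\frac{27501}{275} \approx 100.0$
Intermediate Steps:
$S = 275$ ($S = 5 \left(-11\right) \left(-5\right) = \left(-55\right) \left(-5\right) = 275$)
$z{\left(O,r \right)} = - 4 \left(5 + O + O^{2}\right)^{2}$ ($z{\left(O,r \right)} = - 4 \left(\left(5 + O O\right) + O\right)^{2} = - 4 \left(\left(5 + O^{2}\right) + O\right)^{2} = - 4 \left(5 + O + O^{2}\right)^{2}$)
$x = \frac{1}{275} \approx 0.0036364$
$x - z{\left(1 - 2,56 \right)} = \frac{1}{275} - - 4 \left(5 + \left(1 - 2\right) + \left(1 - 2\right)^{2}\right)^{2} = \frac{1}{275} - - 4 \left(5 - 1 + \left(-1\right)^{2}\right)^{2} = \frac{1}{275} - - 4 \left(5 - 1 + 1\right)^{2} = \frac{1}{275} - - 4 \cdot 5^{2} = \frac{1}{275} - \left(-4\right) 25 = \frac{1}{275} - -100 = \frac{1}{275} + 100 = \frac{27501}{275}$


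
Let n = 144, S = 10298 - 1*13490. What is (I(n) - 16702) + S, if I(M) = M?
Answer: -19750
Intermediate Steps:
S = -3192 (S = 10298 - 13490 = -3192)
(I(n) - 16702) + S = (144 - 16702) - 3192 = -16558 - 3192 = -19750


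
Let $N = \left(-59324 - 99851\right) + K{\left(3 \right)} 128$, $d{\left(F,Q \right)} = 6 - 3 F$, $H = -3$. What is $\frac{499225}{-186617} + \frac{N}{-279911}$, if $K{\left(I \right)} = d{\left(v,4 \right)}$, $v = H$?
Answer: $- \frac{110392112640}{52236151087} \approx -2.1133$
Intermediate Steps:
$v = -3$
$K{\left(I \right)} = 15$ ($K{\left(I \right)} = 6 - -9 = 6 + 9 = 15$)
$N = -157255$ ($N = \left(-59324 - 99851\right) + 15 \cdot 128 = \left(-59324 - 99851\right) + 1920 = -159175 + 1920 = -157255$)
$\frac{499225}{-186617} + \frac{N}{-279911} = \frac{499225}{-186617} - \frac{157255}{-279911} = 499225 \left(- \frac{1}{186617}\right) - - \frac{157255}{279911} = - \frac{499225}{186617} + \frac{157255}{279911} = - \frac{110392112640}{52236151087}$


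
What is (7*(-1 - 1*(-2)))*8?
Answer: 56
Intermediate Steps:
(7*(-1 - 1*(-2)))*8 = (7*(-1 + 2))*8 = (7*1)*8 = 7*8 = 56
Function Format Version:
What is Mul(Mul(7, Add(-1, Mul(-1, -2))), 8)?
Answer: 56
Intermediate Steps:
Mul(Mul(7, Add(-1, Mul(-1, -2))), 8) = Mul(Mul(7, Add(-1, 2)), 8) = Mul(Mul(7, 1), 8) = Mul(7, 8) = 56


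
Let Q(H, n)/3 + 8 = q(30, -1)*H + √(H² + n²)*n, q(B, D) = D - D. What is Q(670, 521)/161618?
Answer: -12/80809 + 1563*√720341/161618 ≈ 8.2079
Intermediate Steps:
q(B, D) = 0
Q(H, n) = -24 + 3*n*√(H² + n²) (Q(H, n) = -24 + 3*(0*H + √(H² + n²)*n) = -24 + 3*(0 + n*√(H² + n²)) = -24 + 3*(n*√(H² + n²)) = -24 + 3*n*√(H² + n²))
Q(670, 521)/161618 = (-24 + 3*521*√(670² + 521²))/161618 = (-24 + 3*521*√(448900 + 271441))*(1/161618) = (-24 + 3*521*√720341)*(1/161618) = (-24 + 1563*√720341)*(1/161618) = -12/80809 + 1563*√720341/161618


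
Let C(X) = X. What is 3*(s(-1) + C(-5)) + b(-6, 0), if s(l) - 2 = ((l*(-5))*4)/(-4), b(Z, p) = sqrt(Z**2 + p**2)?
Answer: -18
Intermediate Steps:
s(l) = 2 + 5*l (s(l) = 2 + ((l*(-5))*4)/(-4) = 2 + (-5*l*4)*(-1/4) = 2 - 20*l*(-1/4) = 2 + 5*l)
3*(s(-1) + C(-5)) + b(-6, 0) = 3*((2 + 5*(-1)) - 5) + sqrt((-6)**2 + 0**2) = 3*((2 - 5) - 5) + sqrt(36 + 0) = 3*(-3 - 5) + sqrt(36) = 3*(-8) + 6 = -24 + 6 = -18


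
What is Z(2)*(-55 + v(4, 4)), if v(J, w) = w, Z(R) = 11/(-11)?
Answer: 51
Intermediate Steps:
Z(R) = -1 (Z(R) = 11*(-1/11) = -1)
Z(2)*(-55 + v(4, 4)) = -(-55 + 4) = -1*(-51) = 51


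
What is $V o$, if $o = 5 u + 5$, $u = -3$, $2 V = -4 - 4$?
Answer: $40$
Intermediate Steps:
$V = -4$ ($V = \frac{-4 - 4}{2} = \frac{1}{2} \left(-8\right) = -4$)
$o = -10$ ($o = 5 \left(-3\right) + 5 = -15 + 5 = -10$)
$V o = \left(-4\right) \left(-10\right) = 40$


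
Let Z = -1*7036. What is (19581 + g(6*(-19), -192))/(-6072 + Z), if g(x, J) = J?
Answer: -19389/13108 ≈ -1.4792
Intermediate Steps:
Z = -7036
(19581 + g(6*(-19), -192))/(-6072 + Z) = (19581 - 192)/(-6072 - 7036) = 19389/(-13108) = 19389*(-1/13108) = -19389/13108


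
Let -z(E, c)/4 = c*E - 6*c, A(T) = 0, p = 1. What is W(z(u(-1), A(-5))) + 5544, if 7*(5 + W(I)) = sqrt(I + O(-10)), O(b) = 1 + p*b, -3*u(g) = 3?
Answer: 5539 + 3*I/7 ≈ 5539.0 + 0.42857*I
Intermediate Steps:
u(g) = -1 (u(g) = -1/3*3 = -1)
z(E, c) = 24*c - 4*E*c (z(E, c) = -4*(c*E - 6*c) = -4*(E*c - 6*c) = -4*(-6*c + E*c) = 24*c - 4*E*c)
O(b) = 1 + b (O(b) = 1 + 1*b = 1 + b)
W(I) = -5 + sqrt(-9 + I)/7 (W(I) = -5 + sqrt(I + (1 - 10))/7 = -5 + sqrt(I - 9)/7 = -5 + sqrt(-9 + I)/7)
W(z(u(-1), A(-5))) + 5544 = (-5 + sqrt(-9 + 4*0*(6 - 1*(-1)))/7) + 5544 = (-5 + sqrt(-9 + 4*0*(6 + 1))/7) + 5544 = (-5 + sqrt(-9 + 4*0*7)/7) + 5544 = (-5 + sqrt(-9 + 0)/7) + 5544 = (-5 + sqrt(-9)/7) + 5544 = (-5 + (3*I)/7) + 5544 = (-5 + 3*I/7) + 5544 = 5539 + 3*I/7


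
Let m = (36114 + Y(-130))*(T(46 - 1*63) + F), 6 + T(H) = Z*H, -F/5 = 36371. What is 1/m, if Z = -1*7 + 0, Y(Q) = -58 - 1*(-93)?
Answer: -1/6569791558 ≈ -1.5221e-10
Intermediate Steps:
F = -181855 (F = -5*36371 = -181855)
Y(Q) = 35 (Y(Q) = -58 + 93 = 35)
Z = -7 (Z = -7 + 0 = -7)
T(H) = -6 - 7*H
m = -6569791558 (m = (36114 + 35)*((-6 - 7*(46 - 1*63)) - 181855) = 36149*((-6 - 7*(46 - 63)) - 181855) = 36149*((-6 - 7*(-17)) - 181855) = 36149*((-6 + 119) - 181855) = 36149*(113 - 181855) = 36149*(-181742) = -6569791558)
1/m = 1/(-6569791558) = -1/6569791558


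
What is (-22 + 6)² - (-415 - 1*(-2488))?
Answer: -1817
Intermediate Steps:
(-22 + 6)² - (-415 - 1*(-2488)) = (-16)² - (-415 + 2488) = 256 - 1*2073 = 256 - 2073 = -1817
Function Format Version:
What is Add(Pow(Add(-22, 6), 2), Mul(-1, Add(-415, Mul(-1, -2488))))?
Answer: -1817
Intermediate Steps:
Add(Pow(Add(-22, 6), 2), Mul(-1, Add(-415, Mul(-1, -2488)))) = Add(Pow(-16, 2), Mul(-1, Add(-415, 2488))) = Add(256, Mul(-1, 2073)) = Add(256, -2073) = -1817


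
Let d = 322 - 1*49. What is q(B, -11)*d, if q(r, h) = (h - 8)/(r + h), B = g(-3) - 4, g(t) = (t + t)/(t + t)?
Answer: 741/2 ≈ 370.50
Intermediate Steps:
g(t) = 1 (g(t) = (2*t)/((2*t)) = (2*t)*(1/(2*t)) = 1)
B = -3 (B = 1 - 4 = -3)
q(r, h) = (-8 + h)/(h + r)
d = 273 (d = 322 - 49 = 273)
q(B, -11)*d = ((-8 - 11)/(-11 - 3))*273 = (-19/(-14))*273 = -1/14*(-19)*273 = (19/14)*273 = 741/2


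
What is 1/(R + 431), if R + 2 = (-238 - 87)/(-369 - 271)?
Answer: 128/54977 ≈ 0.0023282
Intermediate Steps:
R = -191/128 (R = -2 + (-238 - 87)/(-369 - 271) = -2 - 325/(-640) = -2 - 325*(-1/640) = -2 + 65/128 = -191/128 ≈ -1.4922)
1/(R + 431) = 1/(-191/128 + 431) = 1/(54977/128) = 128/54977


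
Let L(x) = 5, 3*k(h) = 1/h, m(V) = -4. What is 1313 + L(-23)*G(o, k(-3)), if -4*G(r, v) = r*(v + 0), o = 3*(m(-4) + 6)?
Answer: 7883/6 ≈ 1313.8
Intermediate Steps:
o = 6 (o = 3*(-4 + 6) = 3*2 = 6)
k(h) = 1/(3*h) (k(h) = (1/h)/3 = 1/(3*h))
G(r, v) = -r*v/4 (G(r, v) = -r*(v + 0)/4 = -r*v/4)
1313 + L(-23)*G(o, k(-3)) = 1313 + 5*(-¼*6*(⅓)/(-3)) = 1313 + 5*(-¼*6*(⅓)*(-⅓)) = 1313 + 5*(-¼*6*(-⅑)) = 1313 + 5*(⅙) = 1313 + ⅚ = 7883/6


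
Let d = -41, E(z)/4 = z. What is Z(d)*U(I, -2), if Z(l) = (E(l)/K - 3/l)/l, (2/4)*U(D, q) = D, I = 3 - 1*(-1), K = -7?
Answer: -53960/11767 ≈ -4.5857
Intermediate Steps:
E(z) = 4*z
I = 4 (I = 3 + 1 = 4)
U(D, q) = 2*D
Z(l) = (-3/l - 4*l/7)/l (Z(l) = ((4*l)/(-7) - 3/l)/l = ((4*l)*(-1/7) - 3/l)/l = (-4*l/7 - 3/l)/l = (-3/l - 4*l/7)/l)
Z(d)*U(I, -2) = (-4/7 - 3/(-41)**2)*(2*4) = (-4/7 - 3*1/1681)*8 = (-4/7 - 3/1681)*8 = -6745/11767*8 = -53960/11767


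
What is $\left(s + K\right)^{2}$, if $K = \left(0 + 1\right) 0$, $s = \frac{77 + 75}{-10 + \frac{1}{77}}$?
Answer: $\frac{136983616}{591361} \approx 231.64$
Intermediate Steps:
$s = - \frac{11704}{769}$ ($s = \frac{152}{-10 + \frac{1}{77}} = \frac{152}{- \frac{769}{77}} = 152 \left(- \frac{77}{769}\right) = - \frac{11704}{769} \approx -15.22$)
$K = 0$ ($K = 1 \cdot 0 = 0$)
$\left(s + K\right)^{2} = \left(- \frac{11704}{769} + 0\right)^{2} = \left(- \frac{11704}{769}\right)^{2} = \frac{136983616}{591361}$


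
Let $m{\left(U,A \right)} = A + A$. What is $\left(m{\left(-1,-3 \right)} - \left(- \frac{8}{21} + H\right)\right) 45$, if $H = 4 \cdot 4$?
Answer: $- \frac{6810}{7} \approx -972.86$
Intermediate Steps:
$m{\left(U,A \right)} = 2 A$
$H = 16$
$\left(m{\left(-1,-3 \right)} - \left(- \frac{8}{21} + H\right)\right) 45 = \left(2 \left(-3\right) + \left(\frac{8}{21} - 16\right)\right) 45 = \left(-6 + \left(8 \cdot \frac{1}{21} - 16\right)\right) 45 = \left(-6 + \left(\frac{8}{21} - 16\right)\right) 45 = \left(-6 - \frac{328}{21}\right) 45 = \left(- \frac{454}{21}\right) 45 = - \frac{6810}{7}$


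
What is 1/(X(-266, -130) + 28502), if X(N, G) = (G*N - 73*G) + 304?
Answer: 1/72876 ≈ 1.3722e-5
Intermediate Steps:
X(N, G) = 304 - 73*G + G*N (X(N, G) = (-73*G + G*N) + 304 = 304 - 73*G + G*N)
1/(X(-266, -130) + 28502) = 1/((304 - 73*(-130) - 130*(-266)) + 28502) = 1/((304 + 9490 + 34580) + 28502) = 1/(44374 + 28502) = 1/72876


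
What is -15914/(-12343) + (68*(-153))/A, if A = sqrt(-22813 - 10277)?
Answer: 15914/12343 + 1734*I*sqrt(33090)/5515 ≈ 1.2893 + 57.194*I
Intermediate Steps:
A = I*sqrt(33090) (A = sqrt(-33090) = I*sqrt(33090) ≈ 181.91*I)
-15914/(-12343) + (68*(-153))/A = -15914/(-12343) + (68*(-153))/((I*sqrt(33090))) = -15914*(-1/12343) - (-1734)*I*sqrt(33090)/5515 = 15914/12343 + 1734*I*sqrt(33090)/5515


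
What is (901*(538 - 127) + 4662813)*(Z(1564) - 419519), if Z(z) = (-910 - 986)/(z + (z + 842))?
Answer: -4191314698903212/1985 ≈ -2.1115e+12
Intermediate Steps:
Z(z) = -1896/(842 + 2*z) (Z(z) = -1896/(z + (842 + z)) = -1896/(842 + 2*z))
(901*(538 - 127) + 4662813)*(Z(1564) - 419519) = (901*(538 - 127) + 4662813)*(-948/(421 + 1564) - 419519) = (901*411 + 4662813)*(-948/1985 - 419519) = (370311 + 4662813)*(-948*1/1985 - 419519) = 5033124*(-948/1985 - 419519) = 5033124*(-832746163/1985) = -4191314698903212/1985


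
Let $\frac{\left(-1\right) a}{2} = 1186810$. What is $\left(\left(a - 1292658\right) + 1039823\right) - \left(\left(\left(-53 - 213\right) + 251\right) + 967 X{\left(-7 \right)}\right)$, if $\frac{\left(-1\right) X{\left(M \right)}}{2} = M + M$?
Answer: $-2653516$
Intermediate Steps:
$a = -2373620$ ($a = \left(-2\right) 1186810 = -2373620$)
$X{\left(M \right)} = - 4 M$ ($X{\left(M \right)} = - 2 \left(M + M\right) = - 2 \cdot 2 M = - 4 M$)
$\left(\left(a - 1292658\right) + 1039823\right) - \left(\left(\left(-53 - 213\right) + 251\right) + 967 X{\left(-7 \right)}\right) = \left(\left(-2373620 - 1292658\right) + 1039823\right) - \left(\left(\left(-53 - 213\right) + 251\right) + 967 \left(\left(-4\right) \left(-7\right)\right)\right) = \left(-3666278 + 1039823\right) - \left(\left(-266 + 251\right) + 967 \cdot 28\right) = -2626455 - \left(-15 + 27076\right) = -2626455 - 27061 = -2653516$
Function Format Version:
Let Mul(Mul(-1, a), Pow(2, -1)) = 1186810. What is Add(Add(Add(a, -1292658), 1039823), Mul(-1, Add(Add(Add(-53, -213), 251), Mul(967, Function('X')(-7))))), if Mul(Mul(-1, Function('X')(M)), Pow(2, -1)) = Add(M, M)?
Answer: -2653516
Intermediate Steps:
a = -2373620 (a = Mul(-2, 1186810) = -2373620)
Function('X')(M) = Mul(-4, M) (Function('X')(M) = Mul(-2, Add(M, M)) = Mul(-2, Mul(2, M)) = Mul(-4, M))
Add(Add(Add(a, -1292658), 1039823), Mul(-1, Add(Add(Add(-53, -213), 251), Mul(967, Function('X')(-7))))) = Add(Add(Add(-2373620, -1292658), 1039823), Mul(-1, Add(Add(Add(-53, -213), 251), Mul(967, Mul(-4, -7))))) = Add(Add(-3666278, 1039823), Mul(-1, Add(Add(-266, 251), Mul(967, 28)))) = Add(-2626455, Mul(-1, Add(-15, 27076))) = Add(-2626455, Mul(-1, 27061)) = Add(-2626455, -27061) = -2653516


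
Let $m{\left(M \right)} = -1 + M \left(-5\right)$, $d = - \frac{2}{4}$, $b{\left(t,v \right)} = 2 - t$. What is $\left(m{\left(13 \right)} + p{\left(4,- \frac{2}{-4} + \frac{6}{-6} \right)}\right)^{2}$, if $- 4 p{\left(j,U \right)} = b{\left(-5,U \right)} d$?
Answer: $\frac{271441}{64} \approx 4241.3$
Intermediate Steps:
$d = - \frac{1}{2}$ ($d = \left(-2\right) \frac{1}{4} = - \frac{1}{2} \approx -0.5$)
$m{\left(M \right)} = -1 - 5 M$
$p{\left(j,U \right)} = \frac{7}{8}$ ($p{\left(j,U \right)} = - \frac{\left(2 - -5\right) \left(- \frac{1}{2}\right)}{4} = - \frac{\left(2 + 5\right) \left(- \frac{1}{2}\right)}{4} = - \frac{7 \left(- \frac{1}{2}\right)}{4} = \left(- \frac{1}{4}\right) \left(- \frac{7}{2}\right) = \frac{7}{8}$)
$\left(m{\left(13 \right)} + p{\left(4,- \frac{2}{-4} + \frac{6}{-6} \right)}\right)^{2} = \left(\left(-1 - 65\right) + \frac{7}{8}\right)^{2} = \left(-66 + \frac{7}{8}\right)^{2} = \left(- \frac{521}{8}\right)^{2} = \frac{271441}{64}$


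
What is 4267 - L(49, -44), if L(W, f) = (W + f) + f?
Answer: 4306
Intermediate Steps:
L(W, f) = W + 2*f
4267 - L(49, -44) = 4267 - (49 + 2*(-44)) = 4267 - (49 - 88) = 4267 - 1*(-39) = 4267 + 39 = 4306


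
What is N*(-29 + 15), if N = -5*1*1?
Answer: 70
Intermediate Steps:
N = -5 (N = -5*1 = -5)
N*(-29 + 15) = -5*(-29 + 15) = -5*(-14) = 70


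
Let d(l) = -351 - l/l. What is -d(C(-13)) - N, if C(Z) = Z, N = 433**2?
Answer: -187137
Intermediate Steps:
N = 187489
d(l) = -352 (d(l) = -351 - 1*1 = -351 - 1 = -352)
-d(C(-13)) - N = -1*(-352) - 1*187489 = 352 - 187489 = -187137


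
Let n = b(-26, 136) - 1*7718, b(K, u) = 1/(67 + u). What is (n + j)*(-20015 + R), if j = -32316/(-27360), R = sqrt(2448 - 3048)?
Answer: 14297315594483/92568 - 3571650161*I*sqrt(6)/46284 ≈ 1.5445e+8 - 1.8902e+5*I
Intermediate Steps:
R = 10*I*sqrt(6) (R = sqrt(-600) = 10*I*sqrt(6) ≈ 24.495*I)
j = 2693/2280 (j = -32316*(-1/27360) = 2693/2280 ≈ 1.1811)
n = -1566753/203 (n = 1/(67 + 136) - 1*7718 = 1/203 - 7718 = -1566753/203 ≈ -7718.0)
(n + j)*(-20015 + R) = (-1566753/203 + 2693/2280)*(-20015 + 10*I*sqrt(6)) = -3571650161*(-20015 + 10*I*sqrt(6))/462840 = 14297315594483/92568 - 3571650161*I*sqrt(6)/46284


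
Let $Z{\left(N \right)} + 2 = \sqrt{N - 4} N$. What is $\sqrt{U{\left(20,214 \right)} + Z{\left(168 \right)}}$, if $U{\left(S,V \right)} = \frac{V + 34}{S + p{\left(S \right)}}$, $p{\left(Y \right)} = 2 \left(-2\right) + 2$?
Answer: $\frac{\sqrt{106 + 3024 \sqrt{41}}}{3} \approx 46.51$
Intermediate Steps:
$p{\left(Y \right)} = -2$ ($p{\left(Y \right)} = -4 + 2 = -2$)
$U{\left(S,V \right)} = \frac{34 + V}{-2 + S}$ ($U{\left(S,V \right)} = \frac{V + 34}{S - 2} = \frac{34 + V}{-2 + S}$)
$Z{\left(N \right)} = -2 + N \sqrt{-4 + N}$ ($Z{\left(N \right)} = -2 + \sqrt{N - 4} N = -2 + \sqrt{-4 + N} N = -2 + N \sqrt{-4 + N}$)
$\sqrt{U{\left(20,214 \right)} + Z{\left(168 \right)}} = \sqrt{\frac{34 + 214}{-2 + 20} - \left(2 - 168 \sqrt{-4 + 168}\right)} = \sqrt{\frac{1}{18} \cdot 248 - \left(2 - 168 \sqrt{164}\right)} = \sqrt{\frac{1}{18} \cdot 248 - \left(2 - 168 \cdot 2 \sqrt{41}\right)} = \sqrt{\frac{124}{9} - \left(2 - 336 \sqrt{41}\right)} = \sqrt{\frac{106}{9} + 336 \sqrt{41}}$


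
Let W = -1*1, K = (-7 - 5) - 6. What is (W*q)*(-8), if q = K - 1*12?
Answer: -240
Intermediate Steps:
K = -18 (K = -12 - 6 = -18)
W = -1
q = -30 (q = -18 - 1*12 = -18 - 12 = -30)
(W*q)*(-8) = -1*(-30)*(-8) = 30*(-8) = -240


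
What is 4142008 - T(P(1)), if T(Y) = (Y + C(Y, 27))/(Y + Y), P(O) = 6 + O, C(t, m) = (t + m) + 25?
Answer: 28994023/7 ≈ 4.1420e+6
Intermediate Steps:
C(t, m) = 25 + m + t (C(t, m) = (m + t) + 25 = 25 + m + t)
T(Y) = (52 + 2*Y)/(2*Y) (T(Y) = (Y + (25 + 27 + Y))/(Y + Y) = (Y + (52 + Y))/((2*Y)) = (52 + 2*Y)*(1/(2*Y)) = (52 + 2*Y)/(2*Y))
4142008 - T(P(1)) = 4142008 - (26 + (6 + 1))/(6 + 1) = 4142008 - (26 + 7)/7 = 4142008 - 33/7 = 28994023/7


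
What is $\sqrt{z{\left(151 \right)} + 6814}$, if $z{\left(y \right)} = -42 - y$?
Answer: $\sqrt{6621} \approx 81.37$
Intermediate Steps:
$\sqrt{z{\left(151 \right)} + 6814} = \sqrt{\left(-42 - 151\right) + 6814} = \sqrt{-193 + 6814} = \sqrt{6621}$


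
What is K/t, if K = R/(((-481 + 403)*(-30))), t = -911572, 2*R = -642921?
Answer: 214307/1422052320 ≈ 0.00015070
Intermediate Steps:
R = -642921/2 (R = (½)*(-642921) = -642921/2 ≈ -3.2146e+5)
K = -214307/1560 (K = -642921*(-1/(30*(-481 + 403)))/2 = -642921/(2*((-78*(-30)))) = -642921/2/2340 = -642921/2*1/2340 = -214307/1560 ≈ -137.38)
K/t = -214307/1560/(-911572) = -214307/1560*(-1/911572) = 214307/1422052320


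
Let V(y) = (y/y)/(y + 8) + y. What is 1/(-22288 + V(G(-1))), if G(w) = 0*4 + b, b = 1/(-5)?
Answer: -195/4346174 ≈ -4.4867e-5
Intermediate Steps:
b = -⅕ (b = 1*(-⅕) = -⅕ ≈ -0.20000)
G(w) = -⅕ (G(w) = 0*4 - ⅕ = 0 - ⅕ = -⅕)
V(y) = y + 1/(8 + y) (V(y) = 1/(8 + y) + y = y + 1/(8 + y))
1/(-22288 + V(G(-1))) = 1/(-22288 + (1 + (-⅕)² + 8*(-⅕))/(8 - ⅕)) = 1/(-22288 + (1 + 1/25 - 8/5)/(39/5)) = 1/(-22288 + (5/39)*(-14/25)) = 1/(-22288 - 14/195) = 1/(-4346174/195) = -195/4346174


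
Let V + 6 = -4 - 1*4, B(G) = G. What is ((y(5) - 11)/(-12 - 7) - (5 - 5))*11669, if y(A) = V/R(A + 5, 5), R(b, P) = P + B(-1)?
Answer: 338401/38 ≈ 8905.3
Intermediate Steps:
V = -14 (V = -6 + (-4 - 1*4) = -6 + (-4 - 4) = -6 - 8 = -14)
R(b, P) = -1 + P (R(b, P) = P - 1 = -1 + P)
y(A) = -7/2 (y(A) = -14/(-1 + 5) = -14/4 = -14*1/4 = -7/2)
((y(5) - 11)/(-12 - 7) - (5 - 5))*11669 = ((-7/2 - 11)/(-12 - 7) - (5 - 5))*11669 = (-29/2/(-19) - 1*0)*11669 = (-29/2*(-1/19) + 0)*11669 = (29/38 + 0)*11669 = (29/38)*11669 = 338401/38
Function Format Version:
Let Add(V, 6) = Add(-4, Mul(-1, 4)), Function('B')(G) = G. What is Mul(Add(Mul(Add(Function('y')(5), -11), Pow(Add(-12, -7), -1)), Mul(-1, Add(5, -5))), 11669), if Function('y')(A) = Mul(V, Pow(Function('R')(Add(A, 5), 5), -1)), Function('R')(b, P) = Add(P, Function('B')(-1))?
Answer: Rational(338401, 38) ≈ 8905.3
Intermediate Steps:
V = -14 (V = Add(-6, Add(-4, Mul(-1, 4))) = Add(-6, Add(-4, -4)) = Add(-6, -8) = -14)
Function('R')(b, P) = Add(-1, P) (Function('R')(b, P) = Add(P, -1) = Add(-1, P))
Function('y')(A) = Rational(-7, 2) (Function('y')(A) = Mul(-14, Pow(Add(-1, 5), -1)) = Mul(-14, Pow(4, -1)) = Mul(-14, Rational(1, 4)) = Rational(-7, 2))
Mul(Add(Mul(Add(Function('y')(5), -11), Pow(Add(-12, -7), -1)), Mul(-1, Add(5, -5))), 11669) = Mul(Add(Mul(Add(Rational(-7, 2), -11), Pow(Add(-12, -7), -1)), Mul(-1, Add(5, -5))), 11669) = Mul(Add(Mul(Rational(-29, 2), Pow(-19, -1)), Mul(-1, 0)), 11669) = Mul(Add(Mul(Rational(-29, 2), Rational(-1, 19)), 0), 11669) = Mul(Add(Rational(29, 38), 0), 11669) = Mul(Rational(29, 38), 11669) = Rational(338401, 38)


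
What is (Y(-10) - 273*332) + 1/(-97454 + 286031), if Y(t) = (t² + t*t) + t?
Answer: -17056035341/188577 ≈ -90446.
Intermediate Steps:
Y(t) = t + 2*t² (Y(t) = (t² + t²) + t = 2*t² + t = t + 2*t²)
(Y(-10) - 273*332) + 1/(-97454 + 286031) = (-10*(1 + 2*(-10)) - 273*332) + 1/(-97454 + 286031) = (-10*(1 - 20) - 90636) + 1/188577 = (-10*(-19) - 90636) + 1/188577 = (190 - 90636) + 1/188577 = -90446 + 1/188577 = -17056035341/188577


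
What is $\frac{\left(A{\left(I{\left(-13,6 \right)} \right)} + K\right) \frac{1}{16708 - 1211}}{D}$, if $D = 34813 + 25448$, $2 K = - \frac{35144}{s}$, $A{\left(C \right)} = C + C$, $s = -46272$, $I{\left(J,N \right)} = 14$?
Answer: $\frac{328297}{10802947046256} \approx 3.039 \cdot 10^{-8}$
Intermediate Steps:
$A{\left(C \right)} = 2 C$
$K = \frac{4393}{11568}$ ($K = \frac{\left(-35144\right) \frac{1}{-46272}}{2} = \frac{\left(-35144\right) \left(- \frac{1}{46272}\right)}{2} = \frac{1}{2} \cdot \frac{4393}{5784} = \frac{4393}{11568} \approx 0.37975$)
$D = 60261$
$\frac{\left(A{\left(I{\left(-13,6 \right)} \right)} + K\right) \frac{1}{16708 - 1211}}{D} = \frac{\left(2 \cdot 14 + \frac{4393}{11568}\right) \frac{1}{16708 - 1211}}{60261} = \frac{28 + \frac{4393}{11568}}{15497} \cdot \frac{1}{60261} = \frac{328297}{11568} \cdot \frac{1}{15497} \cdot \frac{1}{60261} = \frac{328297}{179269296} \cdot \frac{1}{60261} = \frac{328297}{10802947046256}$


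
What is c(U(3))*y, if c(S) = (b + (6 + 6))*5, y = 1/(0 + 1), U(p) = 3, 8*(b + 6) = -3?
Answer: 225/8 ≈ 28.125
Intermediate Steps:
b = -51/8 (b = -6 + (⅛)*(-3) = -6 - 3/8 = -51/8 ≈ -6.3750)
y = 1 (y = 1/1 = 1)
c(S) = 225/8 (c(S) = (-51/8 + (6 + 6))*5 = (-51/8 + 12)*5 = (45/8)*5 = 225/8)
c(U(3))*y = (225/8)*1 = 225/8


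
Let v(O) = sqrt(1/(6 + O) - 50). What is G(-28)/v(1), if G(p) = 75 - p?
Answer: -103*I*sqrt(2443)/349 ≈ -14.587*I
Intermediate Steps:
v(O) = sqrt(-50 + 1/(6 + O))
G(-28)/v(1) = (75 - 1*(-28))/(sqrt((-299 - 50*1)/(6 + 1))) = (75 + 28)/(sqrt((-299 - 50)/7)) = 103/(sqrt((1/7)*(-349))) = 103/(sqrt(-349/7)) = 103/((I*sqrt(2443)/7)) = 103*(-I*sqrt(2443)/349) = -103*I*sqrt(2443)/349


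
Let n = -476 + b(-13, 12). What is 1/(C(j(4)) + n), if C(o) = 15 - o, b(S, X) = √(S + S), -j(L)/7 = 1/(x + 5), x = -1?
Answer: -7348/3374985 - 16*I*√26/3374985 ≈ -0.0021772 - 2.4173e-5*I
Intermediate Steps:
j(L) = -7/4 (j(L) = -7/(-1 + 5) = -7/4)
b(S, X) = √2*√S (b(S, X) = √(2*S) = √2*√S)
n = -476 + I*√26 (n = -476 + √2*√(-13) = -476 + √2*(I*√13) = -476 + I*√26 ≈ -476.0 + 5.099*I)
1/(C(j(4)) + n) = 1/((15 - 1*(-7/4)) + (-476 + I*√26)) = 1/((15 + 7/4) + (-476 + I*√26)) = 1/(67/4 + (-476 + I*√26)) = 1/(-1837/4 + I*√26)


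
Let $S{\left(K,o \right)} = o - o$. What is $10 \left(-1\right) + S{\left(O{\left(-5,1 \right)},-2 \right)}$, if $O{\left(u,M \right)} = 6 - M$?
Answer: $-10$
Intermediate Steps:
$S{\left(K,o \right)} = 0$
$10 \left(-1\right) + S{\left(O{\left(-5,1 \right)},-2 \right)} = 10 \left(-1\right) + 0 = -10 + 0 = -10$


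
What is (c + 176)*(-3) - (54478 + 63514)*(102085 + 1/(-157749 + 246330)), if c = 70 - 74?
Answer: -1066977086924708/88581 ≈ -1.2045e+10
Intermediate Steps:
c = -4
(c + 176)*(-3) - (54478 + 63514)*(102085 + 1/(-157749 + 246330)) = (-4 + 176)*(-3) - (54478 + 63514)*(102085 + 1/(-157749 + 246330)) = 172*(-3) - 117992*(102085 + 1/88581) = -516 - 117992*(102085 + 1/88581) = -516 - 117992*9042791386/88581 = -516 - 1*1066977041216912/88581 = -516 - 1066977041216912/88581 = -1066977086924708/88581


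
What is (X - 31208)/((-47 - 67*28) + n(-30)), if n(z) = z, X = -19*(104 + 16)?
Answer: 4784/279 ≈ 17.147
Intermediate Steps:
X = -2280 (X = -19*120 = -2280)
(X - 31208)/((-47 - 67*28) + n(-30)) = (-2280 - 31208)/((-47 - 67*28) - 30) = -33488/((-47 - 1876) - 30) = -33488/(-1923 - 30) = -33488/(-1953) = -33488*(-1/1953) = 4784/279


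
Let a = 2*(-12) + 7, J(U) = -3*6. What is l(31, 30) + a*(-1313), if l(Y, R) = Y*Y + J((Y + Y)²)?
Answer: 23264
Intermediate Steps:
J(U) = -18
a = -17 (a = -24 + 7 = -17)
l(Y, R) = -18 + Y² (l(Y, R) = Y*Y - 18 = Y² - 18 = -18 + Y²)
l(31, 30) + a*(-1313) = (-18 + 31²) - 17*(-1313) = (-18 + 961) + 22321 = 943 + 22321 = 23264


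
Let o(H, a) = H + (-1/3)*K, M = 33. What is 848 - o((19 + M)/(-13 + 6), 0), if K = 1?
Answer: 17971/21 ≈ 855.76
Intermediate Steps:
o(H, a) = -1/3 + H (o(H, a) = H - 1/3*1 = H - 1/3 = -1/3 + H)
848 - o((19 + M)/(-13 + 6), 0) = 848 - (-1/3 + (19 + 33)/(-13 + 6)) = 848 - (-1/3 + 52/(-7)) = 848 - (-1/3 + 52*(-1/7)) = 848 - (-1/3 - 52/7) = 848 - 1*(-163/21) = 848 + 163/21 = 17971/21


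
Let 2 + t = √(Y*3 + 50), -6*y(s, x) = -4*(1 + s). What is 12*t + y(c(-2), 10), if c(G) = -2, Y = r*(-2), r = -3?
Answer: -74/3 + 24*√17 ≈ 74.288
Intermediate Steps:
Y = 6 (Y = -3*(-2) = 6)
y(s, x) = ⅔ + 2*s/3 (y(s, x) = -(-2)*(1 + s)/3 = -(-4 - 4*s)/6 = ⅔ + 2*s/3)
t = -2 + 2*√17 (t = -2 + √(6*3 + 50) = -2 + √(18 + 50) = -2 + √68 = -2 + 2*√17 ≈ 6.2462)
12*t + y(c(-2), 10) = 12*(-2 + 2*√17) + (⅔ + (⅔)*(-2)) = (-24 + 24*√17) + (⅔ - 4/3) = (-24 + 24*√17) - ⅔ = -74/3 + 24*√17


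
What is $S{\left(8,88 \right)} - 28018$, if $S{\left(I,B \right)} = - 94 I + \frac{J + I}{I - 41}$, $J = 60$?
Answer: $- \frac{949478}{33} \approx -28772.0$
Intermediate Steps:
$S{\left(I,B \right)} = - 94 I + \frac{60 + I}{-41 + I}$ ($S{\left(I,B \right)} = - 94 I + \frac{60 + I}{I - 41} = - 94 I + \frac{60 + I}{-41 + I}$)
$S{\left(8,88 \right)} - 28018 = \frac{60 - 94 \cdot 8^{2} + 3855 \cdot 8}{-41 + 8} - 28018 = \frac{60 - 6016 + 30840}{-33} - 28018 = - \frac{60 - 6016 + 30840}{33} - 28018 = \left(- \frac{1}{33}\right) 24884 - 28018 = - \frac{24884}{33} - 28018 = - \frac{949478}{33}$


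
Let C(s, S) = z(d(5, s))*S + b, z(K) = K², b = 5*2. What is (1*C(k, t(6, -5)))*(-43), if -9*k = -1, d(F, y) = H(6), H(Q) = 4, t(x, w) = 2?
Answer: -1806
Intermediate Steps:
d(F, y) = 4
k = ⅑ (k = -⅑*(-1) = ⅑ ≈ 0.11111)
b = 10
C(s, S) = 10 + 16*S (C(s, S) = 4²*S + 10 = 16*S + 10 = 10 + 16*S)
(1*C(k, t(6, -5)))*(-43) = (1*(10 + 16*2))*(-43) = (1*(10 + 32))*(-43) = (1*42)*(-43) = 42*(-43) = -1806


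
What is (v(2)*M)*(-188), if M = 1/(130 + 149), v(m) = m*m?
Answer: -752/279 ≈ -2.6953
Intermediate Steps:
v(m) = m²
M = 1/279 ≈ 0.0035842
(v(2)*M)*(-188) = (2²*(1/279))*(-188) = (4*(1/279))*(-188) = (4/279)*(-188) = -752/279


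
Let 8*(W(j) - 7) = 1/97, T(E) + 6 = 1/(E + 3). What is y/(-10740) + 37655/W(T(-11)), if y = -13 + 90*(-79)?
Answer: 34873834051/6483380 ≈ 5379.0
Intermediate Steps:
T(E) = -6 + 1/(3 + E) (T(E) = -6 + 1/(E + 3) = -6 + 1/(3 + E))
y = -7123 (y = -13 - 7110 = -7123)
W(j) = 5433/776 (W(j) = 7 + (⅛)/97 = 7 + (⅛)*(1/97) = 7 + 1/776 = 5433/776)
y/(-10740) + 37655/W(T(-11)) = -7123/(-10740) + 37655/(5433/776) = -7123*(-1/10740) + 37655*(776/5433) = 7123/10740 + 29220280/5433 = 34873834051/6483380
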